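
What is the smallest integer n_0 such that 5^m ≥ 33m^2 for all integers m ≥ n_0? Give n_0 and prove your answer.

n_0 = 4

At m = 3: 125 < 297, so the inequality fails and n_0 ≥ 4. We prove 5^m ≥ 33m^2 for all m ≥ 4.
Base case (m = 4): 5^m = 625 and 33m^2 = 528, so 625 ≥ 528.
For the inductive step, assume it holds for an arbitrary j ≥ 4, so 5^j ≥ 33j^2.
Then 5^(j + 1) = 5·(5^j) ≥ 5·(33j^2).
Also, for j ≥ 4 we have 5·(33j^2) ≥ 33(j+1)^2, since 5 ≥ (1 + 1/j)^2 for all j ≥ 4.
Combining, 5^(j + 1) ≥ 33(j+1)^2.
Hence, by induction on m, the claim holds for every m ≥ 4.
Hence the smallest such n_0 is 4.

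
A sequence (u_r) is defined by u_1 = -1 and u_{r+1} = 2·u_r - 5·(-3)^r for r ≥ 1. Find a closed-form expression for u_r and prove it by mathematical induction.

u_r = (-3)^r + 2^r

Computing the first terms: u_1 = -1, u_2 = 13, u_3 = -19. This suggests u_r = (-3)^r + 2^r.
Base step (r = 1): the formula gives -1 = -1 = u_1.
Suppose the result is true for r = p, so u_p = (-3)^p + 2^p.
Then u_{p+1} = 2·u_p - 5·(-3)^p = 2·((-3)^p + 2^p) - 5·(-3)^p = (-3)^(p + 1) + 2^(p + 1),
which is the claimed formula at r = p+1.
This completes the induction.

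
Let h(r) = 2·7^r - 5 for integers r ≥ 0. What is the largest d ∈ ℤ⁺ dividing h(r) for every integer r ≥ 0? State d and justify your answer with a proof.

d = 3

Computing the first values: h(0) = -3 and h(1) = 9; gcd(-3, 9) = 3, so d ≤ 3.
We prove 3 | 2·7^r - 5 for all r ≥ 0 by induction on r.
Base case (r = 0): h(0) = -3 = 3·(-1), so 3 | h(0).
Inductive step: assume the claim holds for r = i, i.e. 3 | h(i). Then
h(i+1) = 2·7^(i+1) - 5 = 7·(2·7^i - 5) + 30 = 7·h(i) + 30. The first term is divisible by 3 by the inductive hypothesis, and 30 is divisible by 3. Hence 3 | h(i+1).
By the principle of mathematical induction, the result holds for all r ≥ 0.
Therefore the largest such d is 3.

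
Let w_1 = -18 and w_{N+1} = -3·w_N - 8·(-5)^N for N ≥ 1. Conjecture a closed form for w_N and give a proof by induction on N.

Computing the first terms: w_1 = -18, w_2 = 94, w_3 = -482. This suggests w_N = 2(-3)^(N - 1) + 4(-5)^N.
When N = 1: the formula gives -18 = -18 = w_1.
Inductive step: assume the claim holds for N = i, so w_i = 2(-3)^(i - 1) + 4(-5)^i.
Then w_{i+1} = -3·w_i - 8·(-5)^i = -3·(2(-3)^(i - 1) + 4(-5)^i) - 8·(-5)^i = 2(-3)^i + 4(-5)^(i + 1) = 2(-3)^((i+1) - 1) + 4(-5)^(i+1),
which is the claimed formula at N = i+1.
By induction, the statement is established for all N ≥ 1.

w_N = 2(-3)^(N - 1) + 4(-5)^N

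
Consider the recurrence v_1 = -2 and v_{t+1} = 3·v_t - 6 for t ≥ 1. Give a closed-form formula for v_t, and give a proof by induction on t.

Computing the first terms: v_1 = -2, v_2 = -12, v_3 = -42. This suggests v_t = -5·3^(t - 1) + 3.
Base step (t = 1): the formula gives -2 = -2 = v_1.
Suppose the result is true for t = m, so v_m = -5·3^(m - 1) + 3.
Then v_{m+1} = 3·v_m - 6 = 3·(-5·3^(m - 1) + 3) - 6 = -5·3^m + 3 = -5·3^((m+1) - 1) + 3,
which is the claimed formula at t = m+1.
By induction, the statement is established for all t ≥ 1.

v_t = -5·3^(t - 1) + 3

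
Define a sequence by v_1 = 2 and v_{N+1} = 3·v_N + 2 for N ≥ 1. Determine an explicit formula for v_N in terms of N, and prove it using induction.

v_N = 3^N - 1

Computing the first terms: v_1 = 2, v_2 = 8, v_3 = 26. This suggests v_N = 3^N - 1.
Base case (N = 1): the formula gives 2 = 2 = v_1.
Inductive step: assume the claim holds for N = r, so v_r = 3^r - 1.
Then v_{r+1} = 3·v_r + 2 = 3·(3^r - 1) + 2 = 3^(r + 1) - 1,
which is the claimed formula at N = r+1.
By the principle of mathematical induction, the result holds for all N ≥ 1.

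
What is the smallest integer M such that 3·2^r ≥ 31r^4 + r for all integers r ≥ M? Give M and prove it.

At r = 20: 3145728 < 4960020, so the inequality fails and M ≥ 21. We prove 3·2^r ≥ 31r^4 + r for all r ≥ 21.
For the base case r = 21: 3·2^r = 6291456 and 31r^4 + r = 6028932, so 6291456 ≥ 6028932.
For the inductive step, assume it holds for an arbitrary k ≥ 21, so 3·2^k ≥ 31k^4 + k.
Then 3·2^(k + 1) = 2·(3·2^k) ≥ 2·(31k^4 + k).
Also, for k ≥ 21 we have 2·(31k^4 + k) ≥ 31(k+1)^4 + (k+1), since 2·(31k^4 + k) − (31(k+1)^4 + (k+1)) = 31k^4 - 124k^3 - 186k^2 - 123k - 32, which is nonnegative for all k ≥ 21.
Combining, 3·2^(k + 1) ≥ 31(k+1)^4 + (k+1).
By induction, the statement is established for all r ≥ 21.
Hence the smallest such M is 21.

M = 21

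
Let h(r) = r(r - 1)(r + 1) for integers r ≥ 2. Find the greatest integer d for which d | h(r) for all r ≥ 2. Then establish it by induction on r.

Computing the first values: h(2) = 6 and h(3) = 24; gcd(6, 24) = 6, so d ≤ 6.
We prove 6 | r(r - 1)(r + 1) for all r ≥ 2 by induction on r.
Base step (r = 2): h(2) = 6 = 6·(1), so 6 | h(2).
Inductive step: suppose the statement holds for some m ≥ 2, i.e. 6 | h(m). Then
h(m+1) − h(m) = m·(m+1)·(m+2) − (m-1)·m·(m+1) = m·(m+1)·[(m+2) − (m-1)] = 3·m·(m+1). The product of 2 consecutive integers is divisible by (2)! = 2, so h(m+1) − h(m) is divisible by 3·2 = 6. By the inductive hypothesis 6 | h(m), hence 6 | h(m+1).
By induction, the statement is established for all r ≥ 2.
Therefore the largest such d is 6.

d = 6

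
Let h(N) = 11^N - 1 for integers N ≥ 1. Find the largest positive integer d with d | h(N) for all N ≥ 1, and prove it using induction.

d = 10

Computing the first values: h(1) = 10 and h(2) = 120; gcd(10, 120) = 10, so d ≤ 10.
We prove 10 | 11^N - 1 for all N ≥ 1 by induction on N.
Base step (N = 1): h(1) = 10 = 10·(1), so 10 | h(1).
Inductive step: assume the claim holds for N = m, i.e. 10 | h(m). Then
11^{m+1} − 1^{m+1} = 11·11^m − 1·1^m = 11·(11^m − 1^m) + (10)·1^m. The first term is divisible by 10 by the inductive hypothesis, and the second term (10)·1^m is divisible by 10 since 10 | 10. Hence 10 | h(m+1).
Hence, by induction on N, the claim holds for every N ≥ 1.
Therefore the largest such d is 10.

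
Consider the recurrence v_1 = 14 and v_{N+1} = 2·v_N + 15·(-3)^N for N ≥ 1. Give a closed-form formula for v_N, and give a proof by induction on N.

v_N = (-3)^(N + 1) + 5·2^(N - 1)

Computing the first terms: v_1 = 14, v_2 = -17, v_3 = 101. This suggests v_N = (-3)^(N + 1) + 5·2^(N - 1).
For the base case N = 1: the formula gives 14 = 14 = v_1.
Suppose the result is true for N = i, so v_i = (-3)^(i + 1) + 5·2^(i - 1).
Then v_{i+1} = 2·v_i + 15·(-3)^i = 2·((-3)^(i + 1) + 5·2^(i - 1)) + 15·(-3)^i = (-3)^(i + 2) + 5·2^i = (-3)^((i+1) + 1) + 5·2^((i+1) - 1),
which is the claimed formula at N = i+1.
By the principle of mathematical induction, the result holds for all N ≥ 1.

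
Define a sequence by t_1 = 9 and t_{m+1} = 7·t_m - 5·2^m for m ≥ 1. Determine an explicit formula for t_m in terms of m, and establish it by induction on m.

t_m = 2^m + 7^m

Computing the first terms: t_1 = 9, t_2 = 53, t_3 = 351. This suggests t_m = 2^m + 7^m.
When m = 1: the formula gives 9 = 9 = t_1.
Suppose the result is true for m = k, so t_k = 2^k + 7^k.
Then t_{k+1} = 7·t_k - 5·2^k = 7·(2^k + 7^k) - 5·2^k = 2^(k + 1) + 7^(k + 1),
which is the claimed formula at m = k+1.
By induction, the statement is established for all m ≥ 1.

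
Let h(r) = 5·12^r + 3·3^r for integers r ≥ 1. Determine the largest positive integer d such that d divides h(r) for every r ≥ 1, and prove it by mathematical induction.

d = 3

Computing the first values: h(1) = 69 and h(2) = 747; gcd(69, 747) = 3, so d ≤ 3.
We prove 3 | 5·12^r + 3·3^r for all r ≥ 1 by induction on r.
For the base case r = 1: h(1) = 69 = 3·(23), so 3 | h(1).
For the inductive step, assume it holds for an arbitrary m ≥ 1, i.e. 3 | h(m). Then
h(m+1) − 12·h(m) = (5·12^(m+1) + 3·3^(m+1)) − 12·(5·12^m + 3·3^m) = (3)·3^m·(3 − 12) = (-27)·3^m. Since 3 | h(m) by the inductive hypothesis, 3 | 12·h(m); and 3 | -27 since -27 = 3·-9. Therefore 3 | h(m+1).
This completes the induction.
Therefore the largest such d is 3.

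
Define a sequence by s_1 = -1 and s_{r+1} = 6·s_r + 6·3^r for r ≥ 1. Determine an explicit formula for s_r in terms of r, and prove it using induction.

s_r = -2·3^r + 5·6^(r - 1)

Computing the first terms: s_1 = -1, s_2 = 12, s_3 = 126. This suggests s_r = -2·3^r + 5·6^(r - 1).
Base case (r = 1): the formula gives -1 = -1 = s_1.
Inductive step: assume the claim holds for r = p, so s_p = -2·3^p + 5·6^(p - 1).
Then s_{p+1} = 6·s_p + 6·3^p = 6·(-2·3^p + 5·6^(p - 1)) + 6·3^p = -2·3^(p + 1) + 5·6^p = -2·3^(p+1) + 5·6^((p+1) - 1),
which is the claimed formula at r = p+1.
Hence, by induction on r, the claim holds for every r ≥ 1.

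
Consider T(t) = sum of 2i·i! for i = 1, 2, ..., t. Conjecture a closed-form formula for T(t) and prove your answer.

We claim T(t) = 2(t + 1)! - 2 for all t ≥ 1.
When t = 1: T(1) = 2, and the closed form gives 2. They agree.
For the inductive step, assume it holds for an arbitrary i ≥ 1, so T(i) = 2(i + 1)! - 2.
Then T(i+1) = T(i) + (2(i + 1)(i + 1)!) = (2(i + 1)! - 2) + (2(i + 1)(i + 1)!).
Simplifying, T(i+1) = 2((i+1) + 1)! - 2,
which is the closed form with t = i+1.
Hence, by induction on t, the claim holds for every t ≥ 1.

T(t) = 2(t + 1)! - 2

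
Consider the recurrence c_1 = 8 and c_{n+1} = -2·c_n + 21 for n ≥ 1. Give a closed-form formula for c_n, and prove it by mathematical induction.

Computing the first terms: c_1 = 8, c_2 = 5, c_3 = 11. This suggests c_n = (-2)^(n - 1) + 7.
Base case (n = 1): the formula gives 8 = 8 = c_1.
For the inductive step, assume it holds for an arbitrary j ≥ 1, so c_j = (-2)^(j - 1) + 7.
Then c_{j+1} = -2·c_j + 21 = -2·((-2)^(j - 1) + 7) + 21 = (-2)^j + 7 = (-2)^((j+1) - 1) + 7,
which is the claimed formula at n = j+1.
Hence, by induction on n, the claim holds for every n ≥ 1.

c_n = (-2)^(n - 1) + 7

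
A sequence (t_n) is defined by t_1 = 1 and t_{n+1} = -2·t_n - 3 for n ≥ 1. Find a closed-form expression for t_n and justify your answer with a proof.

t_n = -(-2)^n - 1

Computing the first terms: t_1 = 1, t_2 = -5, t_3 = 7. This suggests t_n = -(-2)^n - 1.
Base step (n = 1): the formula gives 1 = 1 = t_1.
For the inductive step, assume it holds for an arbitrary r ≥ 1, so t_r = -(-2)^r - 1.
Then t_{r+1} = -2·t_r - 3 = -2·(-(-2)^r - 1) - 3 = -(-2)^(r + 1) - 1,
which is the claimed formula at n = r+1.
Hence, by induction on n, the claim holds for every n ≥ 1.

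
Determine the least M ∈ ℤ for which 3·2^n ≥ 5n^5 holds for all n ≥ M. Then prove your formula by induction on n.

M = 24

At n = 23: 25165824 < 32181715, so the inequality fails and M ≥ 24. We prove 3·2^n ≥ 5n^5 for all n ≥ 24.
Base case (n = 24): 3·2^n = 50331648 and 5n^5 = 39813120, so 50331648 ≥ 39813120.
For the inductive step, assume it holds for an arbitrary i ≥ 24, so 3·2^i ≥ 5i^5.
Then 3·2^(i + 1) = 2·(3·2^i) ≥ 2·(5i^5).
Also, for i ≥ 24 we have 2·(5i^5) ≥ 5(i+1)^5, since 2 ≥ (1 + 1/i)^5 for all i ≥ 24.
Combining, 3·2^(i + 1) ≥ 5(i+1)^5.
Hence, by induction on n, the claim holds for every n ≥ 24.
Hence the smallest such M is 24.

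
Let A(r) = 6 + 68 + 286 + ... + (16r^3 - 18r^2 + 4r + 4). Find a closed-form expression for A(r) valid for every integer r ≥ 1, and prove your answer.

We claim A(r) = r(4r^3 + 2r^2 - 3r + 3) for all r ≥ 1.
When r = 1: A(1) = 6, and the closed form gives 6. They agree.
Inductive step: suppose the statement holds for some m ≥ 1, so A(m) = m(4m^3 + 2m^2 - 3m + 3).
Then A(m+1) = A(m) + (16m^3 + 30m^2 + 16m + 6) = (m(4m^3 + 2m^2 - 3m + 3)) + (16m^3 + 30m^2 + 16m + 6).
Simplifying, A(m+1) = (m + 1)(4m^3 + 14m^2 + 13m + 6) = (m+1)(4(m+1)^3 + 2(m+1)^2 - 3(m+1) + 3),
which is the closed form with r = m+1.
This completes the induction.

A(r) = r(4r^3 + 2r^2 - 3r + 3)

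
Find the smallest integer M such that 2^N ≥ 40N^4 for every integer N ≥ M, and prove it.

M = 24

At N = 23: 8388608 < 11193640, so the inequality fails and M ≥ 24. We prove 2^N ≥ 40N^4 for all N ≥ 24.
For the base case N = 24: 2^N = 16777216 and 40N^4 = 13271040, so 16777216 ≥ 13271040.
Inductive step: suppose the statement holds for some k ≥ 24, so 2^k ≥ 40k^4.
Then 2^(k + 1) = 2·(2^k) ≥ 2·(40k^4).
Also, for k ≥ 24 we have 2·(40k^4) ≥ 40(k+1)^4, since 2 ≥ (1 + 1/k)^4 for all k ≥ 24.
Combining, 2^(k + 1) ≥ 40(k+1)^4.
By induction, the statement is established for all N ≥ 24.
Hence the smallest such M is 24.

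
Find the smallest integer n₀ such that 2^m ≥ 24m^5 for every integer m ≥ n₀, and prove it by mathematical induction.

n₀ = 29

At m = 28: 268435456 < 413048832, so the inequality fails and n₀ ≥ 29. We prove 2^m ≥ 24m^5 for all m ≥ 29.
When m = 29: 2^m = 536870912 and 24m^5 = 492267576, so 536870912 ≥ 492267576.
For the inductive step, assume it holds for an arbitrary r ≥ 29, so 2^r ≥ 24r^5.
Then 2^(r + 1) = 2·(2^r) ≥ 2·(24r^5).
Also, for r ≥ 29 we have 2·(24r^5) ≥ 24(r+1)^5, since 2 ≥ (1 + 1/r)^5 for all r ≥ 29.
Combining, 2^(r + 1) ≥ 24(r+1)^5.
This completes the induction.
Hence the smallest such n₀ is 29.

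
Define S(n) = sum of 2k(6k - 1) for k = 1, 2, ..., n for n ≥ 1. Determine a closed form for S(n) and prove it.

We claim S(n) = n(n + 1)(4n + 1) for all n ≥ 1.
Base step (n = 1): S(1) = 10, and the closed form gives 10. They agree.
For the inductive step, assume it holds for an arbitrary k ≥ 1, so S(k) = k(4k^2 + 5k + 1).
Then S(k+1) = S(k) + (2(k + 1)(6k + 5)) = (k(4k^2 + 5k + 1)) + (2(k + 1)(6k + 5)).
Simplifying, S(k+1) = (k + 1)(k + 2)(4k + 5) = (k+1)((k+1) + 1)(4(k+1) + 1),
which is the closed form with n = k+1.
This completes the induction.

S(n) = n(n + 1)(4n + 1)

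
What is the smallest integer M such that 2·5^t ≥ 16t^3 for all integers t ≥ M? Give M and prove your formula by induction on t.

At t = 3: 250 < 432, so the inequality fails and M ≥ 4. We prove 2·5^t ≥ 16t^3 for all t ≥ 4.
Base step (t = 4): 2·5^t = 1250 and 16t^3 = 1024, so 1250 ≥ 1024.
For the inductive step, assume it holds for an arbitrary i ≥ 4, so 2·5^i ≥ 16i^3.
Then 2·5^(i + 1) = 5·(2·5^i) ≥ 5·(16i^3).
Also, for i ≥ 4 we have 5·(16i^3) ≥ 16(i+1)^3, since 5 ≥ (1 + 1/i)^3 for all i ≥ 4.
Combining, 2·5^(i + 1) ≥ 16(i+1)^3.
Hence, by induction on t, the claim holds for every t ≥ 4.
Hence the smallest such M is 4.

M = 4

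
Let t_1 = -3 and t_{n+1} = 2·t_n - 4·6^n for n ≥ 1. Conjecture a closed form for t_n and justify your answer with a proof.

t_n = 3·2^(n - 1) - 6^n

Computing the first terms: t_1 = -3, t_2 = -30, t_3 = -204. This suggests t_n = 3·2^(n - 1) - 6^n.
When n = 1: the formula gives -3 = -3 = t_1.
Inductive step: suppose the statement holds for some p ≥ 1, so t_p = 3·2^(p - 1) - 6^p.
Then t_{p+1} = 2·t_p - 4·6^p = 2·(3·2^(p - 1) - 6^p) - 4·6^p = 3·2^p - 6^(p + 1) = 3·2^((p+1) - 1) - 6^(p+1),
which is the claimed formula at n = p+1.
By induction, the statement is established for all n ≥ 1.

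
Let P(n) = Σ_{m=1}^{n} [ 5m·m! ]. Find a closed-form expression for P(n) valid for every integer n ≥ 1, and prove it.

We claim P(n) = 5(n + 1)! - 5 for all n ≥ 1.
When n = 1: P(1) = 5, and the closed form gives 5. They agree.
Inductive step: assume the claim holds for n = m, so P(m) = 5(m + 1)! - 5.
Then P(m+1) = P(m) + (5(m + 1)(m + 1)!) = (5(m + 1)! - 5) + (5(m + 1)(m + 1)!).
Simplifying, P(m+1) = 5((m+1) + 1)! - 5,
which is the closed form with n = m+1.
By induction, the statement is established for all n ≥ 1.

P(n) = 5(n + 1)! - 5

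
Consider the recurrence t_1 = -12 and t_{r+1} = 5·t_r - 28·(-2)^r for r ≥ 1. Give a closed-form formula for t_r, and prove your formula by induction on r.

t_r = (-2)^(r + 2) - 4·5^(r - 1)

Computing the first terms: t_1 = -12, t_2 = -4, t_3 = -132. This suggests t_r = (-2)^(r + 2) - 4·5^(r - 1).
When r = 1: the formula gives -12 = -12 = t_1.
Inductive step: suppose the statement holds for some m ≥ 1, so t_m = (-2)^(m + 2) - 4·5^(m - 1).
Then t_{m+1} = 5·t_m - 28·(-2)^m = 5·((-2)^(m + 2) - 4·5^(m - 1)) - 28·(-2)^m = (-2)^(m + 3) - 4·5^m = (-2)^((m+1) + 2) - 4·5^((m+1) - 1),
which is the claimed formula at r = m+1.
Hence, by induction on r, the claim holds for every r ≥ 1.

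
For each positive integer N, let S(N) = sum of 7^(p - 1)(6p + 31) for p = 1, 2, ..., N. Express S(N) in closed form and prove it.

S(N) = 7^N(N + 5) - 5

We claim S(N) = 7^N(N + 5) - 5 for all N ≥ 1.
For the base case N = 1: S(1) = 37, and the closed form gives 37. They agree.
Suppose the result is true for N = p, so S(p) = 7^p(p + 5) - 5.
Then S(p+1) = S(p) + (7^p(6p + 37)) = (7^p(p + 5) - 5) + (7^p(6p + 37)).
Simplifying, S(p+1) = 7·7^p·p + 42·7^p - 5 = 7^(p+1)((p+1) + 5) - 5,
which is the closed form with N = p+1.
This completes the induction.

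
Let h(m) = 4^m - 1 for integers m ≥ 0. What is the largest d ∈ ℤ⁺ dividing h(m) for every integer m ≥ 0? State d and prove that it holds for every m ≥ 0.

Computing the first values: h(0) = 0 and h(1) = 3; gcd(0, 3) = 3, so d ≤ 3.
We prove 3 | 4^m - 1 for all m ≥ 0 by induction on m.
When m = 0: h(0) = 0 = 3·(0), so 3 | h(0).
Inductive step: suppose the statement holds for some p ≥ 0, i.e. 3 | h(p). Then
h(p+1) = 4^(p+1) - 1 = 4·(4^p - 1) + 3 = 4·h(p) + 3. The first term is divisible by 3 by the inductive hypothesis, and 3 is divisible by 3. Hence 3 | h(p+1).
By the principle of mathematical induction, the result holds for all m ≥ 0.
Therefore the largest such d is 3.

d = 3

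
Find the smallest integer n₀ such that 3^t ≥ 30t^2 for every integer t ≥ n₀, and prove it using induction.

At t = 6: 729 < 1080, so the inequality fails and n₀ ≥ 7. We prove 3^t ≥ 30t^2 for all t ≥ 7.
For the base case t = 7: 3^t = 2187 and 30t^2 = 1470, so 2187 ≥ 1470.
Inductive step: suppose the statement holds for some r ≥ 7, so 3^r ≥ 30r^2.
Then 3^(r + 1) = 3·(3^r) ≥ 3·(30r^2).
Also, for r ≥ 7 we have 3·(30r^2) ≥ 30(r+1)^2, since 3 ≥ (1 + 1/r)^2 for all r ≥ 7.
Combining, 3^(r + 1) ≥ 30(r+1)^2.
By the principle of mathematical induction, the result holds for all t ≥ 7.
Hence the smallest such n₀ is 7.

n₀ = 7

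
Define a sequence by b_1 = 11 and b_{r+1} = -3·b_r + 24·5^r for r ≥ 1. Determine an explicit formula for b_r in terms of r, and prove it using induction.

b_r = -4(-3)^(r - 1) + 3·5^r

Computing the first terms: b_1 = 11, b_2 = 87, b_3 = 339. This suggests b_r = -4(-3)^(r - 1) + 3·5^r.
Base step (r = 1): the formula gives 11 = 11 = b_1.
Suppose the result is true for r = k, so b_k = -4(-3)^(k - 1) + 3·5^k.
Then b_{k+1} = -3·b_k + 24·5^k = -3·(-4(-3)^(k - 1) + 3·5^k) + 24·5^k = -4(-3)^k + 3·5^(k + 1) = -4(-3)^((k+1) - 1) + 3·5^(k+1),
which is the claimed formula at r = k+1.
By the principle of mathematical induction, the result holds for all r ≥ 1.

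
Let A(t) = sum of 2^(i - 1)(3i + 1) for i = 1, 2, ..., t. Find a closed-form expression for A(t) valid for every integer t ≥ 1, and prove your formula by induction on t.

A(t) = 2^t(3t - 2) + 2

We claim A(t) = 2^t(3t - 2) + 2 for all t ≥ 1.
Base step (t = 1): A(1) = 4, and the closed form gives 4. They agree.
Inductive step: assume the claim holds for t = i, so A(i) = 2^i(3i - 2) + 2.
Then A(i+1) = A(i) + (2^i(3i + 4)) = (2^i(3i - 2) + 2) + (2^i(3i + 4)).
Simplifying, A(i+1) = 6·2^i·i + 2·2^i + 2 = 2^(i+1)(3(i+1) - 2) + 2,
which is the closed form with t = i+1.
Hence, by induction on t, the claim holds for every t ≥ 1.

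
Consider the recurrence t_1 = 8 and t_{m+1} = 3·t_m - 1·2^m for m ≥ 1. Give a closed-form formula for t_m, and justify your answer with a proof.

t_m = 2^m + 2·3^m

Computing the first terms: t_1 = 8, t_2 = 22, t_3 = 62. This suggests t_m = 2^m + 2·3^m.
When m = 1: the formula gives 8 = 8 = t_1.
For the inductive step, assume it holds for an arbitrary k ≥ 1, so t_k = 2^k + 2·3^k.
Then t_{k+1} = 3·t_k - 1·2^k = 3·(2^k + 2·3^k) - 1·2^k = 2^(k + 1) + 2·3^(k + 1),
which is the claimed formula at m = k+1.
By induction, the statement is established for all m ≥ 1.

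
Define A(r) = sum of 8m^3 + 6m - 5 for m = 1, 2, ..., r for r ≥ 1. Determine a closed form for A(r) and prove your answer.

We claim A(r) = r(2r^3 + 4r^2 + 5r - 2) for all r ≥ 1.
For the base case r = 1: A(1) = 9, and the closed form gives 9. They agree.
Inductive step: assume the claim holds for r = m, so A(m) = m(2m^3 + 4m^2 + 5m - 2).
Then A(m+1) = A(m) + (6m + 8(m + 1)^3 + 1) = (m(2m^3 + 4m^2 + 5m - 2)) + (6m + 8(m + 1)^3 + 1).
Simplifying, A(m+1) = (m + 1)(2m^3 + 10m^2 + 19m + 9) = (m+1)(2(m+1)^3 + 4(m+1)^2 + 5(m+1) - 2),
which is the closed form with r = m+1.
This completes the induction.

A(r) = r(2r^3 + 4r^2 + 5r - 2)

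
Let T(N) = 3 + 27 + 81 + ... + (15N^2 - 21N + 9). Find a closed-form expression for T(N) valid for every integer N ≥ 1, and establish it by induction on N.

T(N) = N(5N^2 - 3N + 1)

We claim T(N) = N(5N^2 - 3N + 1) for all N ≥ 1.
Base case (N = 1): T(1) = 3, and the closed form gives 3. They agree.
Inductive step: suppose the statement holds for some r ≥ 1, so T(r) = r(5r^2 - 3r + 1).
Then T(r+1) = T(r) + (15r^2 + 9r + 3) = (r(5r^2 - 3r + 1)) + (15r^2 + 9r + 3).
Simplifying, T(r+1) = (r + 1)(5r^2 + 7r + 3) = (r+1)(5(r+1)^2 - 3(r+1) + 1),
which is the closed form with N = r+1.
Hence, by induction on N, the claim holds for every N ≥ 1.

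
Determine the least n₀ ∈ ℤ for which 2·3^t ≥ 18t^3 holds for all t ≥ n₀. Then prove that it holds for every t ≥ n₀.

n₀ = 8

At t = 7: 4374 < 6174, so the inequality fails and n₀ ≥ 8. We prove 2·3^t ≥ 18t^3 for all t ≥ 8.
When t = 8: 2·3^t = 13122 and 18t^3 = 9216, so 13122 ≥ 9216.
Inductive step: suppose the statement holds for some j ≥ 8, so 2·3^j ≥ 18j^3.
Then 2·3^(j + 1) = 3·(2·3^j) ≥ 3·(18j^3).
Also, for j ≥ 8 we have 3·(18j^3) ≥ 18(j+1)^3, since 3 ≥ (1 + 1/j)^3 for all j ≥ 8.
Combining, 2·3^(j + 1) ≥ 18(j+1)^3.
By induction, the statement is established for all t ≥ 8.
Hence the smallest such n₀ is 8.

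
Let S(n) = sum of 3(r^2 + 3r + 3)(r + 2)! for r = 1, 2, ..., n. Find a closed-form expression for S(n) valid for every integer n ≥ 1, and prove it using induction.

We claim S(n) = (3n + 3)(n + 3)! - 18 for all n ≥ 1.
When n = 1: S(1) = 126, and the closed form gives 126. They agree.
Suppose the result is true for n = r, so S(r) = (3r + 3)(r + 3)! - 18.
Then S(r+1) = S(r) + (3(r^2 + 5r + 7)(r + 3)!) = ((3r + 3)(r + 3)! - 18) + (3(r^2 + 5r + 7)(r + 3)!).
Simplifying, S(r+1) = (3(r+1) + 3)((r+1) + 3)! - 18,
which is the closed form with n = r+1.
This completes the induction.

S(n) = (3n + 3)(n + 3)! - 18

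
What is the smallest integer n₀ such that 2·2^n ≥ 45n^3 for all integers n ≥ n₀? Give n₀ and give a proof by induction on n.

At n = 16: 131072 < 184320, so the inequality fails and n₀ ≥ 17. We prove 2·2^n ≥ 45n^3 for all n ≥ 17.
Base case (n = 17): 2·2^n = 262144 and 45n^3 = 221085, so 262144 ≥ 221085.
Suppose the result is true for n = i, so 2·2^i ≥ 45i^3.
Then 2·2^(i + 1) = 2·(2·2^i) ≥ 2·(45i^3).
Also, for i ≥ 17 we have 2·(45i^3) ≥ 45(i+1)^3, since 2 ≥ (1 + 1/i)^3 for all i ≥ 17.
Combining, 2·2^(i + 1) ≥ 45(i+1)^3.
This completes the induction.
Hence the smallest such n₀ is 17.

n₀ = 17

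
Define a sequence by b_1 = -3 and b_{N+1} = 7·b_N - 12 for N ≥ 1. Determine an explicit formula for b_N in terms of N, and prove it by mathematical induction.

Computing the first terms: b_1 = -3, b_2 = -33, b_3 = -243. This suggests b_N = -5·7^(N - 1) + 2.
Base case (N = 1): the formula gives -3 = -3 = b_1.
Inductive step: suppose the statement holds for some j ≥ 1, so b_j = -5·7^(j - 1) + 2.
Then b_{j+1} = 7·b_j - 12 = 7·(-5·7^(j - 1) + 2) - 12 = -5·7^j + 2 = -5·7^((j+1) - 1) + 2,
which is the claimed formula at N = j+1.
By induction, the statement is established for all N ≥ 1.

b_N = -5·7^(N - 1) + 2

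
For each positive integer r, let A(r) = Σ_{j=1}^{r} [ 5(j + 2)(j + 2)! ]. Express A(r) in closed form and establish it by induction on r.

A(r) = 5(r + 3)! - 30

We claim A(r) = 5(r + 3)! - 30 for all r ≥ 1.
Base step (r = 1): A(1) = 90, and the closed form gives 90. They agree.
For the inductive step, assume it holds for an arbitrary j ≥ 1, so A(j) = 5(j + 3)! - 30.
Then A(j+1) = A(j) + (5(j + 3)(j + 3)!) = (5(j + 3)! - 30) + (5(j + 3)(j + 3)!).
Simplifying, A(j+1) = 5((j+1) + 3)! - 30,
which is the closed form with r = j+1.
By induction, the statement is established for all r ≥ 1.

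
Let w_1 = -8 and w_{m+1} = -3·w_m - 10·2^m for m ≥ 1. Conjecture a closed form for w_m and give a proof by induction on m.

w_m = -4(-3)^(m - 1) - 2^(m + 1)

Computing the first terms: w_1 = -8, w_2 = 4, w_3 = -52. This suggests w_m = -4(-3)^(m - 1) - 2^(m + 1).
For the base case m = 1: the formula gives -8 = -8 = w_1.
Inductive step: assume the claim holds for m = j, so w_j = -4(-3)^(j - 1) - 2^(j + 1).
Then w_{j+1} = -3·w_j - 10·2^j = -3·(-4(-3)^(j - 1) - 2^(j + 1)) - 10·2^j = -4(-3)^j - 2^(j + 2) = -4(-3)^((j+1) - 1) - 2^((j+1) + 1),
which is the claimed formula at m = j+1.
By the principle of mathematical induction, the result holds for all m ≥ 1.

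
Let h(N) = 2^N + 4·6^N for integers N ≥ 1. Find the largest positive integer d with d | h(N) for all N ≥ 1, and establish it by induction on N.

Computing the first values: h(1) = 26 and h(2) = 148; gcd(26, 148) = 2, so d ≤ 2.
We prove 2 | 2^N + 4·6^N for all N ≥ 1 by induction on N.
For the base case N = 1: h(1) = 26 = 2·(13), so 2 | h(1).
Suppose the result is true for N = r, i.e. 2 | h(r). Then
h(r+1) − 6·h(r) = (2^(r+1) + 4·6^(r+1)) − 6·(2^r + 4·6^r) = (1)·2^r·(2 − 6) = (-4)·2^r. Since 2 | h(r) by the inductive hypothesis, 2 | 6·h(r); and 2 | -4 since -4 = 2·-2. Therefore 2 | h(r+1).
This completes the induction.
Therefore the largest such d is 2.

d = 2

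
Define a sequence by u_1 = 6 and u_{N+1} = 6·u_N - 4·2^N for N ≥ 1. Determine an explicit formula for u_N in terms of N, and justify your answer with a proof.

Computing the first terms: u_1 = 6, u_2 = 28, u_3 = 152. This suggests u_N = 2^N + 4·6^(N - 1).
Base case (N = 1): the formula gives 6 = 6 = u_1.
For the inductive step, assume it holds for an arbitrary k ≥ 1, so u_k = 2^k + 4·6^(k - 1).
Then u_{k+1} = 6·u_k - 4·2^k = 6·(2^k + 4·6^(k - 1)) - 4·2^k = 2^(k + 1) + 4·6^k = 2^(k+1) + 4·6^((k+1) - 1),
which is the claimed formula at N = k+1.
By induction, the statement is established for all N ≥ 1.

u_N = 2^N + 4·6^(N - 1)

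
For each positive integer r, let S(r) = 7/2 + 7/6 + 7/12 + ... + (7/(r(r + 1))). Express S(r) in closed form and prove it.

We claim S(r) = 7r/(r + 1) for all r ≥ 1.
Base case (r = 1): S(1) = 7/2, and the closed form gives 7/2. They agree.
For the inductive step, assume it holds for an arbitrary k ≥ 1, so S(k) = 7k/(k + 1).
Then S(k+1) = S(k) + (7/((k + 1)(k + 2))) = (7k/(k + 1)) + (7/((k + 1)(k + 2))).
Simplifying, S(k+1) = 7(k + 1)/(k + 2) = 7(k+1)/((k+1) + 1),
which is the closed form with r = k+1.
This completes the induction.

S(r) = 7r/(r + 1)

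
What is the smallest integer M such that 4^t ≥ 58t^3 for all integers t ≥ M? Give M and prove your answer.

At t = 7: 16384 < 19894, so the inequality fails and M ≥ 8. We prove 4^t ≥ 58t^3 for all t ≥ 8.
When t = 8: 4^t = 65536 and 58t^3 = 29696, so 65536 ≥ 29696.
For the inductive step, assume it holds for an arbitrary j ≥ 8, so 4^j ≥ 58j^3.
Then 4^(j + 1) = 4·(4^j) ≥ 4·(58j^3).
Also, for j ≥ 8 we have 4·(58j^3) ≥ 58(j+1)^3, since 4 ≥ (1 + 1/j)^3 for all j ≥ 8.
Combining, 4^(j + 1) ≥ 58(j+1)^3.
This completes the induction.
Hence the smallest such M is 8.

M = 8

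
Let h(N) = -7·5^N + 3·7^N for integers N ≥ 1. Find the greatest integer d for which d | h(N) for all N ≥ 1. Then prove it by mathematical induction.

Computing the first values: h(1) = -14 and h(2) = -28; gcd(-14, -28) = 14, so d ≤ 14.
We prove 14 | -7·5^N + 3·7^N for all N ≥ 1 by induction on N.
For the base case N = 1: h(1) = -14 = 14·(-1), so 14 | h(1).
Suppose the result is true for N = p, i.e. 14 | h(p). Then
h(p+1) − 7·h(p) = (-7·5^(p+1) + 3·7^(p+1)) − 7·(-7·5^p + 3·7^p) = (-7)·5^p·(5 − 7) = (14)·5^p. Since 14 | h(p) by the inductive hypothesis, 14 | 7·h(p); and 14 | 14 since 14 = 14·1. Therefore 14 | h(p+1).
This completes the induction.
Therefore the largest such d is 14.

d = 14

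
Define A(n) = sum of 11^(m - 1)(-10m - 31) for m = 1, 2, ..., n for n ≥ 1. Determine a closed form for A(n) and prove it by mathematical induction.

We claim A(n) = -11^n(n + 3) + 3 for all n ≥ 1.
Base step (n = 1): A(1) = -41, and the closed form gives -41. They agree.
Suppose the result is true for n = m, so A(m) = -11^m(m + 3) + 3.
Then A(m+1) = A(m) + (11^m(-10m - 41)) = (-11^m(m + 3) + 3) + (11^m(-10m - 41)).
Simplifying, A(m+1) = -11·11^m·m - 44·11^m + 3 = -11^(m+1)((m+1) + 3) + 3,
which is the closed form with n = m+1.
By the principle of mathematical induction, the result holds for all n ≥ 1.

A(n) = -11^n(n + 3) + 3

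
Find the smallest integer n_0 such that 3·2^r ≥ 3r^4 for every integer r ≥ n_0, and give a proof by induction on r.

At r = 15: 98304 < 151875, so the inequality fails and n_0 ≥ 16. We prove 3·2^r ≥ 3r^4 for all r ≥ 16.
When r = 16: 3·2^r = 196608 and 3r^4 = 196608, so 196608 ≥ 196608.
For the inductive step, assume it holds for an arbitrary i ≥ 16, so 3·2^i ≥ 3i^4.
Then 3·2^(i + 1) = 2·(3·2^i) ≥ 2·(3i^4).
Also, for i ≥ 16 we have 2·(3i^4) ≥ 3(i+1)^4, since 2 ≥ (1 + 1/i)^4 for all i ≥ 16.
Combining, 3·2^(i + 1) ≥ 3(i+1)^4.
Hence, by induction on r, the claim holds for every r ≥ 16.
Hence the smallest such n_0 is 16.

n_0 = 16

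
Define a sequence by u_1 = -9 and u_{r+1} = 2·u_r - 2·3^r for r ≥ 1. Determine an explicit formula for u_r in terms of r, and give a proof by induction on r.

Computing the first terms: u_1 = -9, u_2 = -24, u_3 = -66. This suggests u_r = -3·2^(r - 1) - 2·3^r.
Base step (r = 1): the formula gives -9 = -9 = u_1.
Suppose the result is true for r = m, so u_m = -3·2^(m - 1) - 2·3^m.
Then u_{m+1} = 2·u_m - 2·3^m = 2·(-3·2^(m - 1) - 2·3^m) - 2·3^m = -3·2^m - 2·3^(m + 1) = -3·2^((m+1) - 1) - 2·3^(m+1),
which is the claimed formula at r = m+1.
Hence, by induction on r, the claim holds for every r ≥ 1.

u_r = -3·2^(r - 1) - 2·3^r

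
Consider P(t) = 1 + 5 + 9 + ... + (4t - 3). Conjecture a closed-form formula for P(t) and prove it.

We claim P(t) = t(2t - 1) for all t ≥ 1.
For the base case t = 1: P(1) = 1, and the closed form gives 1. They agree.
Inductive step: assume the claim holds for t = r, so P(r) = r(2r - 1).
Then P(r+1) = P(r) + (4r + 1) = (r(2r - 1)) + (4r + 1).
Simplifying, P(r+1) = (r + 1)(2r + 1) = (r+1)(2(r+1) - 1),
which is the closed form with t = r+1.
This completes the induction.

P(t) = t(2t - 1)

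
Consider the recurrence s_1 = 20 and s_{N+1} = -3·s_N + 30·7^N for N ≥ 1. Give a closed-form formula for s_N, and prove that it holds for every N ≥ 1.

Computing the first terms: s_1 = 20, s_2 = 150, s_3 = 1020. This suggests s_N = -(-3)^(N - 1) + 3·7^N.
For the base case N = 1: the formula gives 20 = 20 = s_1.
Inductive step: suppose the statement holds for some k ≥ 1, so s_k = -(-3)^(k - 1) + 3·7^k.
Then s_{k+1} = -3·s_k + 30·7^k = -3·(-(-3)^(k - 1) + 3·7^k) + 30·7^k = -(-3)^k + 3·7^(k + 1) = -(-3)^((k+1) - 1) + 3·7^(k+1),
which is the claimed formula at N = k+1.
By induction, the statement is established for all N ≥ 1.

s_N = -(-3)^(N - 1) + 3·7^N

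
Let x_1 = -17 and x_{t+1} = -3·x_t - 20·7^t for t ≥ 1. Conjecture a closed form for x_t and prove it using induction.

Computing the first terms: x_1 = -17, x_2 = -89, x_3 = -713. This suggests x_t = (-3)^t - 2·7^t.
For the base case t = 1: the formula gives -17 = -17 = x_1.
For the inductive step, assume it holds for an arbitrary r ≥ 1, so x_r = (-3)^r - 2·7^r.
Then x_{r+1} = -3·x_r - 20·7^r = -3·((-3)^r - 2·7^r) - 20·7^r = (-3)^(r + 1) - 2·7^(r + 1),
which is the claimed formula at t = r+1.
This completes the induction.

x_t = (-3)^t - 2·7^t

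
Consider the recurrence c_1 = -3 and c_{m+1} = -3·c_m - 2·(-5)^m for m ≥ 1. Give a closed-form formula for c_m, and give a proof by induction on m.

c_m = 2(-3)^(m - 1) + (-5)^m

Computing the first terms: c_1 = -3, c_2 = 19, c_3 = -107. This suggests c_m = 2(-3)^(m - 1) + (-5)^m.
Base case (m = 1): the formula gives -3 = -3 = c_1.
Suppose the result is true for m = j, so c_j = 2(-3)^(j - 1) + (-5)^j.
Then c_{j+1} = -3·c_j - 2·(-5)^j = -3·(2(-3)^(j - 1) + (-5)^j) - 2·(-5)^j = 2(-3)^j + (-5)^(j + 1) = 2(-3)^((j+1) - 1) + (-5)^(j+1),
which is the claimed formula at m = j+1.
Hence, by induction on m, the claim holds for every m ≥ 1.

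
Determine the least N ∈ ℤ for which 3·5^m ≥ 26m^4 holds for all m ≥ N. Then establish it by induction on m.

N = 6

At m = 5: 9375 < 16250, so the inequality fails and N ≥ 6. We prove 3·5^m ≥ 26m^4 for all m ≥ 6.
When m = 6: 3·5^m = 46875 and 26m^4 = 33696, so 46875 ≥ 33696.
Suppose the result is true for m = j, so 3·5^j ≥ 26j^4.
Then 3·5^(j + 1) = 5·(3·5^j) ≥ 5·(26j^4).
Also, for j ≥ 6 we have 5·(26j^4) ≥ 26(j+1)^4, since 5 ≥ (1 + 1/j)^4 for all j ≥ 6.
Combining, 3·5^(j + 1) ≥ 26(j+1)^4.
This completes the induction.
Hence the smallest such N is 6.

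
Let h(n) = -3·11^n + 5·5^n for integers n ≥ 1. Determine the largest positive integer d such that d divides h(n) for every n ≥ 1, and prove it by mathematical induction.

d = 2

Computing the first values: h(1) = -8 and h(2) = -238; gcd(-8, -238) = 2, so d ≤ 2.
We prove 2 | -3·11^n + 5·5^n for all n ≥ 1 by induction on n.
For the base case n = 1: h(1) = -8 = 2·(-4), so 2 | h(1).
Inductive step: suppose the statement holds for some p ≥ 1, i.e. 2 | h(p). Then
h(p+1) − 11·h(p) = (-3·11^(p+1) + 5·5^(p+1)) − 11·(-3·11^p + 5·5^p) = (5)·5^p·(5 − 11) = (-30)·5^p. Since 2 | h(p) by the inductive hypothesis, 2 | 11·h(p); and 2 | -30 since -30 = 2·-15. Therefore 2 | h(p+1).
By the principle of mathematical induction, the result holds for all n ≥ 1.
Therefore the largest such d is 2.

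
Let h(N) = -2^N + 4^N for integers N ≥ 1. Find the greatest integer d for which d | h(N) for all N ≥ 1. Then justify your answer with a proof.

Computing the first values: h(1) = 2 and h(2) = 12; gcd(2, 12) = 2, so d ≤ 2.
We prove 2 | -2^N + 4^N for all N ≥ 1 by induction on N.
For the base case N = 1: h(1) = 2 = 2·(1), so 2 | h(1).
Inductive step: suppose the statement holds for some i ≥ 1, i.e. 2 | h(i). Then
4^{i+1} − 2^{i+1} = 4·4^i − 2·2^i = 4·(4^i − 2^i) + (2)·2^i. The first term is divisible by 2 by the inductive hypothesis, and the second term (2)·2^i is divisible by 2 since 2 | 2. Hence 2 | h(i+1).
By the principle of mathematical induction, the result holds for all N ≥ 1.
Therefore the largest such d is 2.

d = 2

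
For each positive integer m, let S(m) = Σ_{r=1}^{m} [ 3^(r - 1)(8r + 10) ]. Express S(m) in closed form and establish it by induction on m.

S(m) = 3^m(4m + 3) - 3

We claim S(m) = 3^m(4m + 3) - 3 for all m ≥ 1.
When m = 1: S(1) = 18, and the closed form gives 18. They agree.
Inductive step: suppose the statement holds for some r ≥ 1, so S(r) = 3^r(4r + 3) - 3.
Then S(r+1) = S(r) + (3^r(8r + 18)) = (3^r(4r + 3) - 3) + (3^r(8r + 18)).
Simplifying, S(r+1) = 12·3^r·r + 21·3^r - 3 = 3^(r+1)(4(r+1) + 3) - 3,
which is the closed form with m = r+1.
By induction, the statement is established for all m ≥ 1.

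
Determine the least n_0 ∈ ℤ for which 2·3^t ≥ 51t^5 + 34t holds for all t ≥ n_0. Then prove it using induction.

At t = 15: 28697814 < 38728635, so the inequality fails and n_0 ≥ 16. We prove 2·3^t ≥ 51t^5 + 34t for all t ≥ 16.
Base step (t = 16): 2·3^t = 86093442 and 51t^5 + 34t = 53477920, so 86093442 ≥ 53477920.
Inductive step: suppose the statement holds for some k ≥ 16, so 2·3^k ≥ 51k^5 + 34k.
Then 2·3^(k + 1) = 3·(2·3^k) ≥ 3·(51k^5 + 34k).
Also, for k ≥ 16 we have 3·(51k^5 + 34k) ≥ 51(k+1)^5 + 34(k+1), since 3·(51k^5 + 34k) − (51(k+1)^5 + 34(k+1)) = 102k^5 - 255k^4 - 510k^3 - 510k^2 - 187k - 85, which is nonnegative for all k ≥ 16.
Combining, 2·3^(k + 1) ≥ 51(k+1)^5 + 34(k+1).
By induction, the statement is established for all t ≥ 16.
Hence the smallest such n_0 is 16.

n_0 = 16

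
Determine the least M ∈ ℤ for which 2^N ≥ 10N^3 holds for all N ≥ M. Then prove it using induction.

M = 16

At N = 15: 32768 < 33750, so the inequality fails and M ≥ 16. We prove 2^N ≥ 10N^3 for all N ≥ 16.
Base step (N = 16): 2^N = 65536 and 10N^3 = 40960, so 65536 ≥ 40960.
Inductive step: suppose the statement holds for some k ≥ 16, so 2^k ≥ 10k^3.
Then 2^(k + 1) = 2·(2^k) ≥ 2·(10k^3).
Also, for k ≥ 16 we have 2·(10k^3) ≥ 10(k+1)^3, since 2 ≥ (1 + 1/k)^3 for all k ≥ 16.
Combining, 2^(k + 1) ≥ 10(k+1)^3.
By induction, the statement is established for all N ≥ 16.
Hence the smallest such M is 16.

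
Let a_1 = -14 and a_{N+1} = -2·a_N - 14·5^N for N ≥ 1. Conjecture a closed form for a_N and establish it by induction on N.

Computing the first terms: a_1 = -14, a_2 = -42, a_3 = -266. This suggests a_N = -(-2)^(N + 1) - 2·5^N.
Base case (N = 1): the formula gives -14 = -14 = a_1.
Suppose the result is true for N = j, so a_j = -(-2)^(j + 1) - 2·5^j.
Then a_{j+1} = -2·a_j - 14·5^j = -2·(-(-2)^(j + 1) - 2·5^j) - 14·5^j = -(-2)^(j + 2) - 2·5^(j + 1) = -(-2)^((j+1) + 1) - 2·5^(j+1),
which is the claimed formula at N = j+1.
This completes the induction.

a_N = -(-2)^(N + 1) - 2·5^N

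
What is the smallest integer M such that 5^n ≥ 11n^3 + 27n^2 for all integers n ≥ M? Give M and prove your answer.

At n = 4: 625 < 1136, so the inequality fails and M ≥ 5. We prove 5^n ≥ 11n^3 + 27n^2 for all n ≥ 5.
Base step (n = 5): 5^n = 3125 and 11n^3 + 27n^2 = 2050, so 3125 ≥ 2050.
Inductive step: assume the claim holds for n = i, so 5^i ≥ 11i^3 + 27i^2.
Then 5^(i + 1) = 5·(5^i) ≥ 5·(11i^3 + 27i^2).
Also, for i ≥ 5 we have 5·(11i^3 + 27i^2) ≥ 11(i+1)^3 + 27(i+1)^2, since 5·(11i^3 + 27i^2) − (11(i+1)^3 + 27(i+1)^2) = 44i^3 + 75i^2 - 87i - 38, which is nonnegative for all i ≥ 5.
Combining, 5^(i + 1) ≥ 11(i+1)^3 + 27(i+1)^2.
By induction, the statement is established for all n ≥ 5.
Hence the smallest such M is 5.

M = 5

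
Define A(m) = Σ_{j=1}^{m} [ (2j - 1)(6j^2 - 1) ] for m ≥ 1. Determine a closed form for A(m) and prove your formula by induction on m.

A(m) = m(3m^3 + 4m^2 - m - 1)

We claim A(m) = m(3m^3 + 4m^2 - m - 1) for all m ≥ 1.
Base step (m = 1): A(1) = 5, and the closed form gives 5. They agree.
Inductive step: assume the claim holds for m = j, so A(j) = j(3j^3 + 4j^2 - j - 1).
Then A(j+1) = A(j) + ((2j + 1)(6(j + 1)^2 - 1)) = (j(3j^3 + 4j^2 - j - 1)) + ((2j + 1)(6(j + 1)^2 - 1)).
Simplifying, A(j+1) = (j + 1)(3j^3 + 13j^2 + 16j + 5) = (j+1)(3(j+1)^3 + 4(j+1)^2 - (j+1) - 1),
which is the closed form with m = j+1.
This completes the induction.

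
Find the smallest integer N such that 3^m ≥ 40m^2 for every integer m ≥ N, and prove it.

At m = 6: 729 < 1440, so the inequality fails and N ≥ 7. We prove 3^m ≥ 40m^2 for all m ≥ 7.
When m = 7: 3^m = 2187 and 40m^2 = 1960, so 2187 ≥ 1960.
Suppose the result is true for m = r, so 3^r ≥ 40r^2.
Then 3^(r + 1) = 3·(3^r) ≥ 3·(40r^2).
Also, for r ≥ 7 we have 3·(40r^2) ≥ 40(r+1)^2, since 3 ≥ (1 + 1/r)^2 for all r ≥ 7.
Combining, 3^(r + 1) ≥ 40(r+1)^2.
By induction, the statement is established for all m ≥ 7.
Hence the smallest such N is 7.

N = 7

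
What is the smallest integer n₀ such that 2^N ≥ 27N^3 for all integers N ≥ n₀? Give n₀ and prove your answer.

n₀ = 18

At N = 17: 131072 < 132651, so the inequality fails and n₀ ≥ 18. We prove 2^N ≥ 27N^3 for all N ≥ 18.
When N = 18: 2^N = 262144 and 27N^3 = 157464, so 262144 ≥ 157464.
Suppose the result is true for N = i, so 2^i ≥ 27i^3.
Then 2^(i + 1) = 2·(2^i) ≥ 2·(27i^3).
Also, for i ≥ 18 we have 2·(27i^3) ≥ 27(i+1)^3, since 2 ≥ (1 + 1/i)^3 for all i ≥ 18.
Combining, 2^(i + 1) ≥ 27(i+1)^3.
By the principle of mathematical induction, the result holds for all N ≥ 18.
Hence the smallest such n₀ is 18.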